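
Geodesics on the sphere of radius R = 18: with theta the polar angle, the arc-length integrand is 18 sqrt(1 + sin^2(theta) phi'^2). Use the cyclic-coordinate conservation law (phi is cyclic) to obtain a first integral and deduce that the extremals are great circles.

On the sphere of radius R = 18 with spherical coordinates (θ, φ), the induced metric is
    ds^2 = 324(dθ^2 + sin^2(θ) dφ^2).
Parameterise by θ; the arc-length functional is
    J[φ] = ∫ 18 sqrt(1 + sin^2(θ) (dφ/dθ)^2) dθ,
so L = 18 sqrt(1 + sin^2(θ) φ'^2). Compute
    ∂L/∂φ = 0  (L has no explicit φ dependence),
    ∂L/∂φ' = 18 sin^2(θ) φ' / sqrt(1 + sin^2(θ) φ'^2).
Since ∂L/∂φ = 0, the Euler-Lagrange equation
    d/dθ(∂L/∂φ') − ∂L/∂φ = 0
reduces to d/dθ(∂L/∂φ') = 0, i.e. the momentum conjugate to φ is conserved:
    18 sin^2(θ) φ' / sqrt(1 + sin^2(θ) φ'^2) = C.
The overall factor of 18 is constant, so dividing through gives Clairaut's relation sin^2(θ) φ' / sqrt(1 + sin^2(θ) φ'^2) = C' (with C' = C/18). Solving for φ' and integrating gives the great-circle family
    cot(θ) = A cos(φ − φ_0),
i.e. the intersection of the sphere with a plane through the origin. The two constants A and φ_0 (equivalently C and one phase) are fixed by the two endpoint conditions.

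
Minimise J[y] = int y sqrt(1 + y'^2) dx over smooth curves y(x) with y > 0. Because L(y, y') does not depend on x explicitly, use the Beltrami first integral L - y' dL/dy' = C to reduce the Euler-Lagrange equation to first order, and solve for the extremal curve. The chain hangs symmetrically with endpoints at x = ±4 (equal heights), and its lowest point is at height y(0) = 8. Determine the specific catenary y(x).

The Lagrangian L(y, y') = y sqrt(1 + y'^2) has no explicit x dependence, so the Beltrami identity applies:
    L − y' ∂L/∂y' = C.
Compute ∂L/∂y' = y · y' / sqrt(1 + y'^2). Then
    L − y' ∂L/∂y'
    = y sqrt(1 + y'^2) − y · y'^2 / sqrt(1 + y'^2)
    = y (1 + y'^2 − y'^2) / sqrt(1 + y'^2)
    = y / sqrt(1 + y'^2) = C.
Squaring gives y^2 = C^2 (1 + y'^2), i.e.
    y'^2 = y^2 / C^2 − 1.
Separating variables,
    dy / sqrt(y^2 − C^2) = dx / C,
and integrating gives arccosh(y / C) = (x − a)/C, so
    y(x) = C cosh((x − a)/C),
the catenary. The constants C and a are fixed by the two endpoint conditions (and, for the hanging-chain problem, the length constraint selects C).
Now fit the given data. The endpoints x = ±4 are symmetric at equal height, so the catenary is even about its minimum: a = 0 and y(x) = C cosh(x/C). The lowest point is y(0) = C cosh(0) = C, and we are told y(0) = 8, so C = 8. Therefore
    y(x) = 8 cosh(x/8),
and at the endpoints
    y(±4) = 8 cosh(4/8).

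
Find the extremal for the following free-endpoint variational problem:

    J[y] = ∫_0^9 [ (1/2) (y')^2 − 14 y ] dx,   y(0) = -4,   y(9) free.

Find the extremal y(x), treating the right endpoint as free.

The Lagrangian L = (1/2) (y')^2 − 14 y gives
    ∂L/∂y = −14,   ∂L/∂y' = y'.
Euler-Lagrange: d/dx(y') − (−14) = 0, i.e. y'' + 14 = 0, so
    y(x) = −(14/2) x^2 + C1 x + C2.
Fixed left endpoint y(0) = -4 ⇒ C2 = -4.
The right endpoint x = 9 is free, so the natural (transversality) condition is ∂L/∂y' |_{x=9} = 0, i.e. y'(9) = 0.
Compute y'(x) = −14 x + C1, so y'(9) = −126 + C1 = 0 ⇒ C1 = 126.
Therefore the extremal is
    y(x) = −7 x^2 + 126 x − 4.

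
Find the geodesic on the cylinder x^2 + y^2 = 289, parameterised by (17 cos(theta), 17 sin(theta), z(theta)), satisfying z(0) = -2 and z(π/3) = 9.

Parameterise the cylinder of radius R = 17 as
    r(θ) = (17 cos θ, 17 sin θ, z(θ)).
The arc-length element is
    ds = sqrt(289 + (dz/dθ)^2) dθ,
so the Lagrangian is L = sqrt(289 + z'^2).
L depends on z' only, not on z or θ, so ∂L/∂z = 0 and
    ∂L/∂z' = z' / sqrt(289 + z'^2).
The Euler-Lagrange equation gives
    d/dθ( z' / sqrt(289 + z'^2) ) = 0,
so z' is constant. Integrating once:
    z(θ) = a θ + b,
a helix on the cylinder (a straight line when the cylinder is unrolled). The constants a, b are determined by the endpoint conditions.
With endpoint conditions z(0) = -2 and z(π/3) = 9: from z(0) = b we get b = -2, and a·π/3 + -2 = 9 gives a = 33/π, so
    z(θ) = (33/π) θ − 2.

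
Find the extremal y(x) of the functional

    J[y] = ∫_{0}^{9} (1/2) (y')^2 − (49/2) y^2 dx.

The Lagrangian is L = (1/2) (y')^2 − (49/2) y^2.
Compute ∂L/∂y = -49y, ∂L/∂y' = y'.
The Euler-Lagrange equation d/dx(∂L/∂y') − ∂L/∂y = 0 reduces to
    y'' + 49 y = 0.
Its general solution is
    y(x) = A sin(7x) + B cos(7x),
with A, B fixed by the endpoint conditions.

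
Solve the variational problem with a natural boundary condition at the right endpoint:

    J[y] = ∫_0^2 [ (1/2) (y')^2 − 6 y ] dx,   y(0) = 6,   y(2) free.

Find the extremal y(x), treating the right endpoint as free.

The Lagrangian L = (1/2) (y')^2 − 6 y gives
    ∂L/∂y = −6,   ∂L/∂y' = y'.
Euler-Lagrange: d/dx(y') − (−6) = 0, i.e. y'' + 6 = 0, so
    y(x) = −(6/2) x^2 + C1 x + C2.
Fixed left endpoint y(0) = 6 ⇒ C2 = 6.
The right endpoint x = 2 is free, so the natural (transversality) condition is ∂L/∂y' |_{x=2} = 0, i.e. y'(2) = 0.
Compute y'(x) = −6 x + C1, so y'(2) = −12 + C1 = 0 ⇒ C1 = 12.
Therefore the extremal is
    y(x) = −3 x^2 + 12 x + 6.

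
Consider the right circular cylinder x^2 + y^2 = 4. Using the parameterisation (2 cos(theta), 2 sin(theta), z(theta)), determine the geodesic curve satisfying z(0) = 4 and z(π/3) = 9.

Parameterise the cylinder of radius R = 2 as
    r(θ) = (2 cos θ, 2 sin θ, z(θ)).
The arc-length element is
    ds = sqrt(4 + (dz/dθ)^2) dθ,
so the Lagrangian is L = sqrt(4 + z'^2).
L depends on z' only, not on z or θ, so ∂L/∂z = 0 and
    ∂L/∂z' = z' / sqrt(4 + z'^2).
The Euler-Lagrange equation gives
    d/dθ( z' / sqrt(4 + z'^2) ) = 0,
so z' is constant. Integrating once:
    z(θ) = a θ + b,
a helix on the cylinder (a straight line when the cylinder is unrolled). The constants a, b are determined by the endpoint conditions.
With endpoint conditions z(0) = 4 and z(π/3) = 9: from z(0) = b we get b = 4, and a·π/3 + 4 = 9 gives a = 15/π, so
    z(θ) = (15/π) θ + 4.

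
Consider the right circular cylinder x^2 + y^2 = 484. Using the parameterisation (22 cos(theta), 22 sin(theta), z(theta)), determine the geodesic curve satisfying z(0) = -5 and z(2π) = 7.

Parameterise the cylinder of radius R = 22 as
    r(θ) = (22 cos θ, 22 sin θ, z(θ)).
The arc-length element is
    ds = sqrt(484 + (dz/dθ)^2) dθ,
so the Lagrangian is L = sqrt(484 + z'^2).
L depends on z' only, not on z or θ, so ∂L/∂z = 0 and
    ∂L/∂z' = z' / sqrt(484 + z'^2).
The Euler-Lagrange equation gives
    d/dθ( z' / sqrt(484 + z'^2) ) = 0,
so z' is constant. Integrating once:
    z(θ) = a θ + b,
a helix on the cylinder (a straight line when the cylinder is unrolled). The constants a, b are determined by the endpoint conditions.
With endpoint conditions z(0) = -5 and z(2π) = 7: from z(0) = b we get b = -5, and a·2π + -5 = 7 gives a = 6/π, so
    z(θ) = (6/π) θ − 5.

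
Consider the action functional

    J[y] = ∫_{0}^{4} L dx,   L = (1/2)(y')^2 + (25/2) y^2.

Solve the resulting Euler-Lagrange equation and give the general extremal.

The Lagrangian is L = (1/2)(y')^2 + (25/2) y^2.
∂L/∂y = 25y.
∂L/∂y' = y'.
The Euler-Lagrange equation d/dx(∂L/∂y') − ∂L/∂y = 0 becomes:
    y'' - 25 y = 0
General solution: y(x) = A e^(5x) + B e^(-5x), where A and B are arbitrary constants fixed by the endpoint conditions.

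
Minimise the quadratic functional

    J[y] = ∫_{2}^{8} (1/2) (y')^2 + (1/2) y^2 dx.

The Lagrangian is L = (1/2) (y')^2 + (1/2) y^2.
Compute ∂L/∂y = y, ∂L/∂y' = y'.
The Euler-Lagrange equation d/dx(∂L/∂y') − ∂L/∂y = 0 reduces to
    y'' − y = 0.
Its general solution is
    y(x) = A e^x + B e^(−x),
with A, B fixed by the endpoint conditions.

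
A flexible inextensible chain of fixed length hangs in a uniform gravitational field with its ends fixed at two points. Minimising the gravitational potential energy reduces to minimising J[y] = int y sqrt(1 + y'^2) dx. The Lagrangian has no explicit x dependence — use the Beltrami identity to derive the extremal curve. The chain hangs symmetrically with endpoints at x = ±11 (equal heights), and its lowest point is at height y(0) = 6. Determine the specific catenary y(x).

The Lagrangian L(y, y') = y sqrt(1 + y'^2) has no explicit x dependence, so the Beltrami identity applies:
    L − y' ∂L/∂y' = C.
Compute ∂L/∂y' = y · y' / sqrt(1 + y'^2). Then
    L − y' ∂L/∂y'
    = y sqrt(1 + y'^2) − y · y'^2 / sqrt(1 + y'^2)
    = y (1 + y'^2 − y'^2) / sqrt(1 + y'^2)
    = y / sqrt(1 + y'^2) = C.
Squaring gives y^2 = C^2 (1 + y'^2), i.e.
    y'^2 = y^2 / C^2 − 1.
Separating variables,
    dy / sqrt(y^2 − C^2) = dx / C,
and integrating gives arccosh(y / C) = (x − a)/C, so
    y(x) = C cosh((x − a)/C),
the catenary. The constants C and a are fixed by the two endpoint conditions (and, for the hanging-chain problem, the length constraint selects C).
Now fit the given data. The endpoints x = ±11 are symmetric at equal height, so the catenary is even about its minimum: a = 0 and y(x) = C cosh(x/C). The lowest point is y(0) = C cosh(0) = C, and we are told y(0) = 6, so C = 6. Therefore
    y(x) = 6 cosh(x/6),
and at the endpoints
    y(±11) = 6 cosh(11/6).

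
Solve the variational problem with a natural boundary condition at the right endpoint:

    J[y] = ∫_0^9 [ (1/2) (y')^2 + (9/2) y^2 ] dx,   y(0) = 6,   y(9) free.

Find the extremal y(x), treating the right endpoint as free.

The Lagrangian L = (1/2) (y')^2 + (9/2) y^2 gives
    ∂L/∂y = 9 y,   ∂L/∂y' = y'.
Euler-Lagrange: y'' − 9 y = 0.
With k = 3, the general solution is
    y(x) = A cosh(3 x) + B sinh(3 x).
Fixed left endpoint y(0) = 6 ⇒ A = 6.
The right endpoint x = 9 is free, so the natural (transversality) condition is ∂L/∂y' |_{x=9} = 0, i.e. y'(9) = 0.
Compute y'(x) = A k sinh(k x) + B k cosh(k x), so
    y'(9) = A k sinh(k·9) + B k cosh(k·9) = 0
    ⇒ B = −A tanh(k·9) = − 6 tanh(3·9).
Therefore the extremal is
    y(x) = 6 cosh(3 x) − 6 tanh(3·9) sinh(3 x).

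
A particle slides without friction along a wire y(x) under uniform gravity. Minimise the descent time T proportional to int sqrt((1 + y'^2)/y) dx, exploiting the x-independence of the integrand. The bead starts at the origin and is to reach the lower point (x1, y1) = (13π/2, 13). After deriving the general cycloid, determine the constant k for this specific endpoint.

The Lagrangian L = sqrt((1 + y'^2) / y) has no explicit x dependence, so the Beltrami identity applies:
    L − y' ∂L/∂y' = C.
Compute ∂L/∂y' = y' / sqrt(y (1 + y'^2)).
Substitute:
    sqrt((1 + y'^2)/y) − y'·y' / sqrt(y (1 + y'^2))
    = (1 + y'^2) / sqrt(y (1 + y'^2)) − y'^2 / sqrt(y (1 + y'^2))
    = 1 / sqrt(y (1 + y'^2)) = C.
Squaring and rearranging gives the first integral
    y (1 + y'^2) = 1/C^2 =: k   (constant).
Solving this first-order ODE by the substitution
    y = (k/2)(1 − cos θ)
yields the cycloid parameterisation
    x(θ) = (k/2)(θ − sin θ),   y(θ) = (k/2)(1 − cos θ).
The constant k is fixed by the endpoint condition.
Now fit the given lower endpoint (x1, y1) = (13π/2, 13). At the bottom of the first arch (θ = π), the parametric equations give
    y(π) = (k/2)(1 − cos π) = k,
    x(π) = (k/2)(π − sin π) = kπ/2.
Matching y(π) = 13 gives k = 13, consistent with x(π) = 13π/2. Therefore the specific cycloid is
    x(θ) = (13/2)(θ − sin θ),   y(θ) = (13/2)(1 − cos θ).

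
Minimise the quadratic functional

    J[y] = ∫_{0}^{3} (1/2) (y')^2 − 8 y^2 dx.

The Lagrangian is L = (1/2) (y')^2 − 8 y^2.
Compute ∂L/∂y = -16y, ∂L/∂y' = y'.
The Euler-Lagrange equation d/dx(∂L/∂y') − ∂L/∂y = 0 reduces to
    y'' + 16 y = 0.
Its general solution is
    y(x) = A sin(4x) + B cos(4x),
with A, B fixed by the endpoint conditions.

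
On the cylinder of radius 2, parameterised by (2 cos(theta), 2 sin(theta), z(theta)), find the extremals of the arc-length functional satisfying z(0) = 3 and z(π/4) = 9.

Parameterise the cylinder of radius R = 2 as
    r(θ) = (2 cos θ, 2 sin θ, z(θ)).
The arc-length element is
    ds = sqrt(4 + (dz/dθ)^2) dθ,
so the Lagrangian is L = sqrt(4 + z'^2).
L depends on z' only, not on z or θ, so ∂L/∂z = 0 and
    ∂L/∂z' = z' / sqrt(4 + z'^2).
The Euler-Lagrange equation gives
    d/dθ( z' / sqrt(4 + z'^2) ) = 0,
so z' is constant. Integrating once:
    z(θ) = a θ + b,
a helix on the cylinder (a straight line when the cylinder is unrolled). The constants a, b are determined by the endpoint conditions.
With endpoint conditions z(0) = 3 and z(π/4) = 9: from z(0) = b we get b = 3, and a·π/4 + 3 = 9 gives a = 24/π, so
    z(θ) = (24/π) θ + 3.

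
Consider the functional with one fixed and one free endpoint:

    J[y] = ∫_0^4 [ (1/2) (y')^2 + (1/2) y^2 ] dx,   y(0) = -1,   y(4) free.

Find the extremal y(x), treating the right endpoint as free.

The Lagrangian L = (1/2) (y')^2 + (1/2) y^2 gives
    ∂L/∂y = 1 y,   ∂L/∂y' = y'.
Euler-Lagrange: y'' − y = 0.
With k = 1, the general solution is
    y(x) = A cosh(x) + B sinh(x).
Fixed left endpoint y(0) = -1 ⇒ A = -1.
The right endpoint x = 4 is free, so the natural (transversality) condition is ∂L/∂y' |_{x=4} = 0, i.e. y'(4) = 0.
Compute y'(x) = A k sinh(k x) + B k cosh(k x), so
    y'(4) = A k sinh(k·4) + B k cosh(k·4) = 0
    ⇒ B = −A tanh(k·4) = tanh(1·4).
Therefore the extremal is
    y(x) = −cosh(1 x) + tanh(1·4) sinh(1 x).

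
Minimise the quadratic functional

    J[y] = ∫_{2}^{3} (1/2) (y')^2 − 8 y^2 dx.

The Lagrangian is L = (1/2) (y')^2 − 8 y^2.
Compute ∂L/∂y = -16y, ∂L/∂y' = y'.
The Euler-Lagrange equation d/dx(∂L/∂y') − ∂L/∂y = 0 reduces to
    y'' + 16 y = 0.
Its general solution is
    y(x) = A sin(4x) + B cos(4x),
with A, B fixed by the endpoint conditions.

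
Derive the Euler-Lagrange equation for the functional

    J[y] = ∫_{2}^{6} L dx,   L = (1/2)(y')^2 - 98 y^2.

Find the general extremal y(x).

The Lagrangian is L = (1/2)(y')^2 - 98 y^2.
∂L/∂y = -196y.
∂L/∂y' = y'.
The Euler-Lagrange equation d/dx(∂L/∂y') − ∂L/∂y = 0 becomes:
    y'' + 196 y = 0
General solution: y(x) = A sin(14x) + B cos(14x), where A and B are arbitrary constants fixed by the endpoint conditions.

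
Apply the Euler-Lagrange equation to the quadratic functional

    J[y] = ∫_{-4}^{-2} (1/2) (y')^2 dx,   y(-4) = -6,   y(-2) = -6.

The Lagrangian is L = (1/2) (y')^2.
Compute ∂L/∂y = 0, ∂L/∂y' = y'.
The Euler-Lagrange equation d/dx(∂L/∂y') − ∂L/∂y = 0 reduces to
    y'' = 0.
Its general solution is
    y(x) = A x + B,
with A, B fixed by the endpoint conditions.
Applying the endpoint conditions y(-4) = -6 and y(-2) = -6: solve A·-4 + B = -6 and A·-2 + B = -6. Subtracting gives A(-2 − -4) = -6 − -6, so A = 0, and B = -6 − A·-4 = -6. Therefore
    y(x) = -6.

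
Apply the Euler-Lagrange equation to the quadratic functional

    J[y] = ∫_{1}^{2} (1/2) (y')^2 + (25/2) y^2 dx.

The Lagrangian is L = (1/2) (y')^2 + (25/2) y^2.
Compute ∂L/∂y = 25y, ∂L/∂y' = y'.
The Euler-Lagrange equation d/dx(∂L/∂y') − ∂L/∂y = 0 reduces to
    y'' − 25 y = 0.
Its general solution is
    y(x) = A e^(5x) + B e^(−5x),
with A, B fixed by the endpoint conditions.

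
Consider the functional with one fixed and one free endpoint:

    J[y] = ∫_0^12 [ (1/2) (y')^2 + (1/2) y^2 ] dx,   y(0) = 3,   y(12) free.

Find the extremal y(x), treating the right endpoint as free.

The Lagrangian L = (1/2) (y')^2 + (1/2) y^2 gives
    ∂L/∂y = 1 y,   ∂L/∂y' = y'.
Euler-Lagrange: y'' − y = 0.
With k = 1, the general solution is
    y(x) = A cosh(x) + B sinh(x).
Fixed left endpoint y(0) = 3 ⇒ A = 3.
The right endpoint x = 12 is free, so the natural (transversality) condition is ∂L/∂y' |_{x=12} = 0, i.e. y'(12) = 0.
Compute y'(x) = A k sinh(k x) + B k cosh(k x), so
    y'(12) = A k sinh(k·12) + B k cosh(k·12) = 0
    ⇒ B = −A tanh(k·12) = − 3 tanh(1·12).
Therefore the extremal is
    y(x) = 3 cosh(1 x) − 3 tanh(1·12) sinh(1 x).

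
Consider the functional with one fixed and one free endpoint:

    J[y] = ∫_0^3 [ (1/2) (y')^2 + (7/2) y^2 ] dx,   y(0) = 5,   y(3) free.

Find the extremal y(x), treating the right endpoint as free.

The Lagrangian L = (1/2) (y')^2 + (7/2) y^2 gives
    ∂L/∂y = 7 y,   ∂L/∂y' = y'.
Euler-Lagrange: y'' − 7 y = 0.
With k = sqrt(7), the general solution is
    y(x) = A cosh(sqrt(7) x) + B sinh(sqrt(7) x).
Fixed left endpoint y(0) = 5 ⇒ A = 5.
The right endpoint x = 3 is free, so the natural (transversality) condition is ∂L/∂y' |_{x=3} = 0, i.e. y'(3) = 0.
Compute y'(x) = A k sinh(k x) + B k cosh(k x), so
    y'(3) = A k sinh(k·3) + B k cosh(k·3) = 0
    ⇒ B = −A tanh(k·3) = − 5 tanh(sqrt(7)·3).
Therefore the extremal is
    y(x) = 5 cosh(sqrt(7) x) − 5 tanh(sqrt(7)·3) sinh(sqrt(7) x).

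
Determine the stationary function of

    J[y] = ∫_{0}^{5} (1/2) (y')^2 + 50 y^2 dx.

The Lagrangian is L = (1/2) (y')^2 + 50 y^2.
Compute ∂L/∂y = 100y, ∂L/∂y' = y'.
The Euler-Lagrange equation d/dx(∂L/∂y') − ∂L/∂y = 0 reduces to
    y'' − 100 y = 0.
Its general solution is
    y(x) = A e^(10x) + B e^(−10x),
with A, B fixed by the endpoint conditions.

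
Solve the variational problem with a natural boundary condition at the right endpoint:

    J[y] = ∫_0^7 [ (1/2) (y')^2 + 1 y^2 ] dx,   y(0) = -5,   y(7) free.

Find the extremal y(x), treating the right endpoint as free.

The Lagrangian L = (1/2) (y')^2 + 1 y^2 gives
    ∂L/∂y = 2 y,   ∂L/∂y' = y'.
Euler-Lagrange: y'' − 2 y = 0.
With k = sqrt(2), the general solution is
    y(x) = A cosh(sqrt(2) x) + B sinh(sqrt(2) x).
Fixed left endpoint y(0) = -5 ⇒ A = -5.
The right endpoint x = 7 is free, so the natural (transversality) condition is ∂L/∂y' |_{x=7} = 0, i.e. y'(7) = 0.
Compute y'(x) = A k sinh(k x) + B k cosh(k x), so
    y'(7) = A k sinh(k·7) + B k cosh(k·7) = 0
    ⇒ B = −A tanh(k·7) = 5 tanh(sqrt(2)·7).
Therefore the extremal is
    y(x) = −5 cosh(sqrt(2) x) + 5 tanh(sqrt(2)·7) sinh(sqrt(2) x).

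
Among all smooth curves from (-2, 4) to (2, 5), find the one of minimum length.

Arc-length functional: J[y] = ∫ sqrt(1 + (y')^2) dx.
Lagrangian L = sqrt(1 + (y')^2) has no explicit y dependence, so ∂L/∂y = 0 and the Euler-Lagrange equation gives
    d/dx( y' / sqrt(1 + (y')^2) ) = 0  ⇒  y' / sqrt(1 + (y')^2) = const.
Hence y' is constant, so y(x) is affine.
Fitting the endpoints (-2, 4) and (2, 5):
    slope m = (5 − 4) / (2 − (-2)) = 1/4,
    intercept c = 4 − m·(-2) = 9/2.
Extremal: y(x) = (1/4) x + 9/2.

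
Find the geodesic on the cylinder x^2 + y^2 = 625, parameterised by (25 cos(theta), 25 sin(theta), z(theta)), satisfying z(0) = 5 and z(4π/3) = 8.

Parameterise the cylinder of radius R = 25 as
    r(θ) = (25 cos θ, 25 sin θ, z(θ)).
The arc-length element is
    ds = sqrt(625 + (dz/dθ)^2) dθ,
so the Lagrangian is L = sqrt(625 + z'^2).
L depends on z' only, not on z or θ, so ∂L/∂z = 0 and
    ∂L/∂z' = z' / sqrt(625 + z'^2).
The Euler-Lagrange equation gives
    d/dθ( z' / sqrt(625 + z'^2) ) = 0,
so z' is constant. Integrating once:
    z(θ) = a θ + b,
a helix on the cylinder (a straight line when the cylinder is unrolled). The constants a, b are determined by the endpoint conditions.
With endpoint conditions z(0) = 5 and z(4π/3) = 8: from z(0) = b we get b = 5, and a·4π/3 + 5 = 8 gives a = 9/(4π), so
    z(θ) = (9/(4π)) θ + 5.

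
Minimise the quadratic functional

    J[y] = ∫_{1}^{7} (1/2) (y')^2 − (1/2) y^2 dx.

The Lagrangian is L = (1/2) (y')^2 − (1/2) y^2.
Compute ∂L/∂y = -y, ∂L/∂y' = y'.
The Euler-Lagrange equation d/dx(∂L/∂y') − ∂L/∂y = 0 reduces to
    y'' + y = 0.
Its general solution is
    y(x) = A sin(x) + B cos(x),
with A, B fixed by the endpoint conditions.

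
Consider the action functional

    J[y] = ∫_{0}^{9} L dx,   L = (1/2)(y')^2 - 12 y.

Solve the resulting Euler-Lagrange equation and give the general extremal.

The Lagrangian is L = (1/2)(y')^2 - 12 y.
∂L/∂y = -12.
∂L/∂y' = y'.
The Euler-Lagrange equation d/dx(∂L/∂y') − ∂L/∂y = 0 becomes:
    y'' + 12 = 0
General solution: y(x) = -6 x^2 + A x + B, where A and B are arbitrary constants fixed by the endpoint conditions.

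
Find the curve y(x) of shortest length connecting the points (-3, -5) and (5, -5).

Arc-length functional: J[y] = ∫ sqrt(1 + (y')^2) dx.
Lagrangian L = sqrt(1 + (y')^2) has no explicit y dependence, so ∂L/∂y = 0 and the Euler-Lagrange equation gives
    d/dx( y' / sqrt(1 + (y')^2) ) = 0  ⇒  y' / sqrt(1 + (y')^2) = const.
Hence y' is constant, so y(x) is affine.
Fitting the endpoints (-3, -5) and (5, -5):
    slope m = ((-5) − (-5)) / (5 − (-3)) = 0,
    intercept c = (-5) − m·(-3) = -5.
Extremal: y(x) = -5.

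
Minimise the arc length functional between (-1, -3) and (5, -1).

Arc-length functional: J[y] = ∫ sqrt(1 + (y')^2) dx.
Lagrangian L = sqrt(1 + (y')^2) has no explicit y dependence, so ∂L/∂y = 0 and the Euler-Lagrange equation gives
    d/dx( y' / sqrt(1 + (y')^2) ) = 0  ⇒  y' / sqrt(1 + (y')^2) = const.
Hence y' is constant, so y(x) is affine.
Fitting the endpoints (-1, -3) and (5, -1):
    slope m = ((-1) − (-3)) / (5 − (-1)) = 1/3,
    intercept c = (-3) − m·(-1) = -8/3.
Extremal: y(x) = (1/3) x - 8/3.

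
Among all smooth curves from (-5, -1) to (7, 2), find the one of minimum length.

Arc-length functional: J[y] = ∫ sqrt(1 + (y')^2) dx.
Lagrangian L = sqrt(1 + (y')^2) has no explicit y dependence, so ∂L/∂y = 0 and the Euler-Lagrange equation gives
    d/dx( y' / sqrt(1 + (y')^2) ) = 0  ⇒  y' / sqrt(1 + (y')^2) = const.
Hence y' is constant, so y(x) is affine.
Fitting the endpoints (-5, -1) and (7, 2):
    slope m = (2 − (-1)) / (7 − (-5)) = 1/4,
    intercept c = (-1) − m·(-5) = 1/4.
Extremal: y(x) = (1/4) x + 1/4.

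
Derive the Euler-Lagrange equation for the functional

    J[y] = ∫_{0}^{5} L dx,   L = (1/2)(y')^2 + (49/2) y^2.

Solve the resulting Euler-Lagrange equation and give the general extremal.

The Lagrangian is L = (1/2)(y')^2 + (49/2) y^2.
∂L/∂y = 49y.
∂L/∂y' = y'.
The Euler-Lagrange equation d/dx(∂L/∂y') − ∂L/∂y = 0 becomes:
    y'' - 49 y = 0
General solution: y(x) = A e^(7x) + B e^(-7x), where A and B are arbitrary constants fixed by the endpoint conditions.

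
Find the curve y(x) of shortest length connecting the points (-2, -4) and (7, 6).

Arc-length functional: J[y] = ∫ sqrt(1 + (y')^2) dx.
Lagrangian L = sqrt(1 + (y')^2) has no explicit y dependence, so ∂L/∂y = 0 and the Euler-Lagrange equation gives
    d/dx( y' / sqrt(1 + (y')^2) ) = 0  ⇒  y' / sqrt(1 + (y')^2) = const.
Hence y' is constant, so y(x) is affine.
Fitting the endpoints (-2, -4) and (7, 6):
    slope m = (6 − (-4)) / (7 − (-2)) = 10/9,
    intercept c = (-4) − m·(-2) = -16/9.
Extremal: y(x) = (10/9) x - 16/9.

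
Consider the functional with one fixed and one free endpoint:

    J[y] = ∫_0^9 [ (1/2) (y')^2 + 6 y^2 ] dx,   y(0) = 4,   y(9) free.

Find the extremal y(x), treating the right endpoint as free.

The Lagrangian L = (1/2) (y')^2 + 6 y^2 gives
    ∂L/∂y = 12 y,   ∂L/∂y' = y'.
Euler-Lagrange: y'' − 12 y = 0.
With k = sqrt(12), the general solution is
    y(x) = A cosh(sqrt(12) x) + B sinh(sqrt(12) x).
Fixed left endpoint y(0) = 4 ⇒ A = 4.
The right endpoint x = 9 is free, so the natural (transversality) condition is ∂L/∂y' |_{x=9} = 0, i.e. y'(9) = 0.
Compute y'(x) = A k sinh(k x) + B k cosh(k x), so
    y'(9) = A k sinh(k·9) + B k cosh(k·9) = 0
    ⇒ B = −A tanh(k·9) = − 4 tanh(sqrt(12)·9).
Therefore the extremal is
    y(x) = 4 cosh(sqrt(12) x) − 4 tanh(sqrt(12)·9) sinh(sqrt(12) x).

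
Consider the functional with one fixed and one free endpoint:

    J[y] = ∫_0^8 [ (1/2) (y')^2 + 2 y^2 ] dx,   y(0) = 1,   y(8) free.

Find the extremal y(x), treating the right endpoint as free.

The Lagrangian L = (1/2) (y')^2 + 2 y^2 gives
    ∂L/∂y = 4 y,   ∂L/∂y' = y'.
Euler-Lagrange: y'' − 4 y = 0.
With k = 2, the general solution is
    y(x) = A cosh(2 x) + B sinh(2 x).
Fixed left endpoint y(0) = 1 ⇒ A = 1.
The right endpoint x = 8 is free, so the natural (transversality) condition is ∂L/∂y' |_{x=8} = 0, i.e. y'(8) = 0.
Compute y'(x) = A k sinh(k x) + B k cosh(k x), so
    y'(8) = A k sinh(k·8) + B k cosh(k·8) = 0
    ⇒ B = −A tanh(k·8) = − tanh(2·8).
Therefore the extremal is
    y(x) = cosh(2 x) − tanh(2·8) sinh(2 x).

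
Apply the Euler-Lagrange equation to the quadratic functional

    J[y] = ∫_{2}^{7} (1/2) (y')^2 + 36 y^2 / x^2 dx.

The Lagrangian is L = (1/2) (y')^2 + 36 y^2 / x^2.
Compute ∂L/∂y = 72y/x^2, ∂L/∂y' = y'.
The Euler-Lagrange equation d/dx(∂L/∂y') − ∂L/∂y = 0 reduces to
    y'' − 72/x^2 · y = 0  (x > 0).
Its general solution is
    y(x) = A x^9 + B x^(-8),
with A, B fixed by the endpoint conditions.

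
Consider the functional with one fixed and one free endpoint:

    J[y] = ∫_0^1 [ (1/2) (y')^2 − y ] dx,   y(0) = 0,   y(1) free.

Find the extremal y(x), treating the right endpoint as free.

The Lagrangian L = (1/2) (y')^2 − y gives
    ∂L/∂y = −1,   ∂L/∂y' = y'.
Euler-Lagrange: d/dx(y') − (−1) = 0, i.e. y'' + 1 = 0, so
    y(x) = −(1/2) x^2 + C1 x + C2.
Fixed left endpoint y(0) = 0 ⇒ C2 = 0.
The right endpoint x = 1 is free, so the natural (transversality) condition is ∂L/∂y' |_{x=1} = 0, i.e. y'(1) = 0.
Compute y'(x) = −1 x + C1, so y'(1) = −1 + C1 = 0 ⇒ C1 = 1.
Therefore the extremal is
    y(x) = −x^2/2 + x.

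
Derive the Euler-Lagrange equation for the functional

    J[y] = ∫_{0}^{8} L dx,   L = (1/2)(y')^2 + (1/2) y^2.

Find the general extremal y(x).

The Lagrangian is L = (1/2)(y')^2 + (1/2) y^2.
∂L/∂y = y.
∂L/∂y' = y'.
The Euler-Lagrange equation d/dx(∂L/∂y') − ∂L/∂y = 0 becomes:
    y'' - y = 0
General solution: y(x) = A e^x + B e^(-x), where A and B are arbitrary constants fixed by the endpoint conditions.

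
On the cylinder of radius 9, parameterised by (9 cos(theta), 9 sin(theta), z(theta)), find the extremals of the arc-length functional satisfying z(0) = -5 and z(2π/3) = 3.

Parameterise the cylinder of radius R = 9 as
    r(θ) = (9 cos θ, 9 sin θ, z(θ)).
The arc-length element is
    ds = sqrt(81 + (dz/dθ)^2) dθ,
so the Lagrangian is L = sqrt(81 + z'^2).
L depends on z' only, not on z or θ, so ∂L/∂z = 0 and
    ∂L/∂z' = z' / sqrt(81 + z'^2).
The Euler-Lagrange equation gives
    d/dθ( z' / sqrt(81 + z'^2) ) = 0,
so z' is constant. Integrating once:
    z(θ) = a θ + b,
a helix on the cylinder (a straight line when the cylinder is unrolled). The constants a, b are determined by the endpoint conditions.
With endpoint conditions z(0) = -5 and z(2π/3) = 3: from z(0) = b we get b = -5, and a·2π/3 + -5 = 3 gives a = 12/π, so
    z(θ) = (12/π) θ − 5.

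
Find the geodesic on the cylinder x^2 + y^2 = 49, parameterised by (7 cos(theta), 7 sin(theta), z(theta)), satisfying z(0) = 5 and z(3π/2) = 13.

Parameterise the cylinder of radius R = 7 as
    r(θ) = (7 cos θ, 7 sin θ, z(θ)).
The arc-length element is
    ds = sqrt(49 + (dz/dθ)^2) dθ,
so the Lagrangian is L = sqrt(49 + z'^2).
L depends on z' only, not on z or θ, so ∂L/∂z = 0 and
    ∂L/∂z' = z' / sqrt(49 + z'^2).
The Euler-Lagrange equation gives
    d/dθ( z' / sqrt(49 + z'^2) ) = 0,
so z' is constant. Integrating once:
    z(θ) = a θ + b,
a helix on the cylinder (a straight line when the cylinder is unrolled). The constants a, b are determined by the endpoint conditions.
With endpoint conditions z(0) = 5 and z(3π/2) = 13: from z(0) = b we get b = 5, and a·3π/2 + 5 = 13 gives a = 16/(3π), so
    z(θ) = (16/(3π)) θ + 5.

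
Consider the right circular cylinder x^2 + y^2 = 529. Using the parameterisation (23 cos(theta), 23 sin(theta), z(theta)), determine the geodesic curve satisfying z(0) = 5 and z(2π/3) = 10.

Parameterise the cylinder of radius R = 23 as
    r(θ) = (23 cos θ, 23 sin θ, z(θ)).
The arc-length element is
    ds = sqrt(529 + (dz/dθ)^2) dθ,
so the Lagrangian is L = sqrt(529 + z'^2).
L depends on z' only, not on z or θ, so ∂L/∂z = 0 and
    ∂L/∂z' = z' / sqrt(529 + z'^2).
The Euler-Lagrange equation gives
    d/dθ( z' / sqrt(529 + z'^2) ) = 0,
so z' is constant. Integrating once:
    z(θ) = a θ + b,
a helix on the cylinder (a straight line when the cylinder is unrolled). The constants a, b are determined by the endpoint conditions.
With endpoint conditions z(0) = 5 and z(2π/3) = 10: from z(0) = b we get b = 5, and a·2π/3 + 5 = 10 gives a = 15/(2π), so
    z(θ) = (15/(2π)) θ + 5.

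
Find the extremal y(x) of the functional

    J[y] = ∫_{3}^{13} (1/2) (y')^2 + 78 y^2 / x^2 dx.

The Lagrangian is L = (1/2) (y')^2 + 78 y^2 / x^2.
Compute ∂L/∂y = 156y/x^2, ∂L/∂y' = y'.
The Euler-Lagrange equation d/dx(∂L/∂y') − ∂L/∂y = 0 reduces to
    y'' − 156/x^2 · y = 0  (x > 0).
Its general solution is
    y(x) = A x^13 + B x^(-12),
with A, B fixed by the endpoint conditions.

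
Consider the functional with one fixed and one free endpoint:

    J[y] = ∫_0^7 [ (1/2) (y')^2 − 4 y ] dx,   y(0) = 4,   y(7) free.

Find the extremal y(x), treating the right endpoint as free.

The Lagrangian L = (1/2) (y')^2 − 4 y gives
    ∂L/∂y = −4,   ∂L/∂y' = y'.
Euler-Lagrange: d/dx(y') − (−4) = 0, i.e. y'' + 4 = 0, so
    y(x) = −(4/2) x^2 + C1 x + C2.
Fixed left endpoint y(0) = 4 ⇒ C2 = 4.
The right endpoint x = 7 is free, so the natural (transversality) condition is ∂L/∂y' |_{x=7} = 0, i.e. y'(7) = 0.
Compute y'(x) = −4 x + C1, so y'(7) = −28 + C1 = 0 ⇒ C1 = 28.
Therefore the extremal is
    y(x) = −2 x^2 + 28 x + 4.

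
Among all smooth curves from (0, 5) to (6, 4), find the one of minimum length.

Arc-length functional: J[y] = ∫ sqrt(1 + (y')^2) dx.
Lagrangian L = sqrt(1 + (y')^2) has no explicit y dependence, so ∂L/∂y = 0 and the Euler-Lagrange equation gives
    d/dx( y' / sqrt(1 + (y')^2) ) = 0  ⇒  y' / sqrt(1 + (y')^2) = const.
Hence y' is constant, so y(x) is affine.
Fitting the endpoints (0, 5) and (6, 4):
    slope m = (4 − 5) / (6 − 0) = -1/6,
    intercept c = 5 − m·0 = 5.
Extremal: y(x) = (-1/6) x + 5.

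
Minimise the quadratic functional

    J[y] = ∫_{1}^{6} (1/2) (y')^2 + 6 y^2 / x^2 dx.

The Lagrangian is L = (1/2) (y')^2 + 6 y^2 / x^2.
Compute ∂L/∂y = 12y/x^2, ∂L/∂y' = y'.
The Euler-Lagrange equation d/dx(∂L/∂y') − ∂L/∂y = 0 reduces to
    y'' − 12/x^2 · y = 0  (x > 0).
Its general solution is
    y(x) = A x^4 + B x^(-3),
with A, B fixed by the endpoint conditions.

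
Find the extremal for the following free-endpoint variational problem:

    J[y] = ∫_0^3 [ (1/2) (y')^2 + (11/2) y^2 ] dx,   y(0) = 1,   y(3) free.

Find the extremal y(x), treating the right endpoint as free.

The Lagrangian L = (1/2) (y')^2 + (11/2) y^2 gives
    ∂L/∂y = 11 y,   ∂L/∂y' = y'.
Euler-Lagrange: y'' − 11 y = 0.
With k = sqrt(11), the general solution is
    y(x) = A cosh(sqrt(11) x) + B sinh(sqrt(11) x).
Fixed left endpoint y(0) = 1 ⇒ A = 1.
The right endpoint x = 3 is free, so the natural (transversality) condition is ∂L/∂y' |_{x=3} = 0, i.e. y'(3) = 0.
Compute y'(x) = A k sinh(k x) + B k cosh(k x), so
    y'(3) = A k sinh(k·3) + B k cosh(k·3) = 0
    ⇒ B = −A tanh(k·3) = − tanh(sqrt(11)·3).
Therefore the extremal is
    y(x) = cosh(sqrt(11) x) − tanh(sqrt(11)·3) sinh(sqrt(11) x).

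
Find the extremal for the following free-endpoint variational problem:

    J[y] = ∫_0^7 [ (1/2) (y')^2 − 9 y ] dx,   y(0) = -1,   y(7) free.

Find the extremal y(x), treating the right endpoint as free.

The Lagrangian L = (1/2) (y')^2 − 9 y gives
    ∂L/∂y = −9,   ∂L/∂y' = y'.
Euler-Lagrange: d/dx(y') − (−9) = 0, i.e. y'' + 9 = 0, so
    y(x) = −(9/2) x^2 + C1 x + C2.
Fixed left endpoint y(0) = -1 ⇒ C2 = -1.
The right endpoint x = 7 is free, so the natural (transversality) condition is ∂L/∂y' |_{x=7} = 0, i.e. y'(7) = 0.
Compute y'(x) = −9 x + C1, so y'(7) = −63 + C1 = 0 ⇒ C1 = 63.
Therefore the extremal is
    y(x) = −(9/2) x^2 + 63 x − 1.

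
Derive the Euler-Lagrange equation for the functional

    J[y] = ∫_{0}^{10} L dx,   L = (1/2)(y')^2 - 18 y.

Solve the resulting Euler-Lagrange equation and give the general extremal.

The Lagrangian is L = (1/2)(y')^2 - 18 y.
∂L/∂y = -18.
∂L/∂y' = y'.
The Euler-Lagrange equation d/dx(∂L/∂y') − ∂L/∂y = 0 becomes:
    y'' + 18 = 0
General solution: y(x) = -9 x^2 + A x + B, where A and B are arbitrary constants fixed by the endpoint conditions.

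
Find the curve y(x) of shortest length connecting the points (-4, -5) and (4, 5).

Arc-length functional: J[y] = ∫ sqrt(1 + (y')^2) dx.
Lagrangian L = sqrt(1 + (y')^2) has no explicit y dependence, so ∂L/∂y = 0 and the Euler-Lagrange equation gives
    d/dx( y' / sqrt(1 + (y')^2) ) = 0  ⇒  y' / sqrt(1 + (y')^2) = const.
Hence y' is constant, so y(x) is affine.
Fitting the endpoints (-4, -5) and (4, 5):
    slope m = (5 − (-5)) / (4 − (-4)) = 5/4,
    intercept c = (-5) − m·(-4) = 0.
Extremal: y(x) = (5/4) x.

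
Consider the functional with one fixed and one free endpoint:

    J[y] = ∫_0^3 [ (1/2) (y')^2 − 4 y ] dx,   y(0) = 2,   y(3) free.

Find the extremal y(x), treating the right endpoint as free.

The Lagrangian L = (1/2) (y')^2 − 4 y gives
    ∂L/∂y = −4,   ∂L/∂y' = y'.
Euler-Lagrange: d/dx(y') − (−4) = 0, i.e. y'' + 4 = 0, so
    y(x) = −(4/2) x^2 + C1 x + C2.
Fixed left endpoint y(0) = 2 ⇒ C2 = 2.
The right endpoint x = 3 is free, so the natural (transversality) condition is ∂L/∂y' |_{x=3} = 0, i.e. y'(3) = 0.
Compute y'(x) = −4 x + C1, so y'(3) = −12 + C1 = 0 ⇒ C1 = 12.
Therefore the extremal is
    y(x) = −2 x^2 + 12 x + 2.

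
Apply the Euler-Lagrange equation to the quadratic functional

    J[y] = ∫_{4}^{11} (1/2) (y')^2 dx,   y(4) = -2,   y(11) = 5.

The Lagrangian is L = (1/2) (y')^2.
Compute ∂L/∂y = 0, ∂L/∂y' = y'.
The Euler-Lagrange equation d/dx(∂L/∂y') − ∂L/∂y = 0 reduces to
    y'' = 0.
Its general solution is
    y(x) = A x + B,
with A, B fixed by the endpoint conditions.
Applying the endpoint conditions y(4) = -2 and y(11) = 5: solve A·4 + B = -2 and A·11 + B = 5. Subtracting gives A(11 − 4) = 5 − -2, so A = 1, and B = -2 − A·4 = -6. Therefore
    y(x) = x - 6.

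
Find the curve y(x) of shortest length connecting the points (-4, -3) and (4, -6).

Arc-length functional: J[y] = ∫ sqrt(1 + (y')^2) dx.
Lagrangian L = sqrt(1 + (y')^2) has no explicit y dependence, so ∂L/∂y = 0 and the Euler-Lagrange equation gives
    d/dx( y' / sqrt(1 + (y')^2) ) = 0  ⇒  y' / sqrt(1 + (y')^2) = const.
Hence y' is constant, so y(x) is affine.
Fitting the endpoints (-4, -3) and (4, -6):
    slope m = ((-6) − (-3)) / (4 − (-4)) = -3/8,
    intercept c = (-3) − m·(-4) = -9/2.
Extremal: y(x) = (-3/8) x - 9/2.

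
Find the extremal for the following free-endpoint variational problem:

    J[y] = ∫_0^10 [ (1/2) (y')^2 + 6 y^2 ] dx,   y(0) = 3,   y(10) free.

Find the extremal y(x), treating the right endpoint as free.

The Lagrangian L = (1/2) (y')^2 + 6 y^2 gives
    ∂L/∂y = 12 y,   ∂L/∂y' = y'.
Euler-Lagrange: y'' − 12 y = 0.
With k = sqrt(12), the general solution is
    y(x) = A cosh(sqrt(12) x) + B sinh(sqrt(12) x).
Fixed left endpoint y(0) = 3 ⇒ A = 3.
The right endpoint x = 10 is free, so the natural (transversality) condition is ∂L/∂y' |_{x=10} = 0, i.e. y'(10) = 0.
Compute y'(x) = A k sinh(k x) + B k cosh(k x), so
    y'(10) = A k sinh(k·10) + B k cosh(k·10) = 0
    ⇒ B = −A tanh(k·10) = − 3 tanh(sqrt(12)·10).
Therefore the extremal is
    y(x) = 3 cosh(sqrt(12) x) − 3 tanh(sqrt(12)·10) sinh(sqrt(12) x).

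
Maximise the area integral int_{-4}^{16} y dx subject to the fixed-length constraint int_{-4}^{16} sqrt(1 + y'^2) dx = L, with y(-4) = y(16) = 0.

Set up the augmented Lagrangian using a multiplier λ for the length constraint:
    F(y, y') = y − λ sqrt(1 + y'^2).
F has no explicit x dependence, so the Beltrami identity yields a first integral
    F − y' ∂F/∂y' = C.
Compute ∂F/∂y' = −λ y' / sqrt(1 + y'^2). Then
    y − λ sqrt(1 + y'^2) + λ y'^2 / sqrt(1 + y'^2) = C
    ⇒  y − λ / sqrt(1 + y'^2) = C.
Solving for y' and integrating gives
    (x − a)^2 + (y − b)^2 = λ^2,
a circular arc of radius λ. The constants a, b are determined by the endpoint conditions y(-4) = y(16) = 0, and λ is fixed implicitly by the length constraint
    ∫_{-4}^{16} sqrt(1 + y'^2) dx = L.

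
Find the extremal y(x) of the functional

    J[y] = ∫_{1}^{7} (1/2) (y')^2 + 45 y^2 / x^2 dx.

The Lagrangian is L = (1/2) (y')^2 + 45 y^2 / x^2.
Compute ∂L/∂y = 90y/x^2, ∂L/∂y' = y'.
The Euler-Lagrange equation d/dx(∂L/∂y') − ∂L/∂y = 0 reduces to
    y'' − 90/x^2 · y = 0  (x > 0).
Its general solution is
    y(x) = A x^10 + B x^(-9),
with A, B fixed by the endpoint conditions.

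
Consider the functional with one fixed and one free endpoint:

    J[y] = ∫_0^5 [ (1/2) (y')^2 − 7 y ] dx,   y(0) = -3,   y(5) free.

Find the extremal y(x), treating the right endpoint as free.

The Lagrangian L = (1/2) (y')^2 − 7 y gives
    ∂L/∂y = −7,   ∂L/∂y' = y'.
Euler-Lagrange: d/dx(y') − (−7) = 0, i.e. y'' + 7 = 0, so
    y(x) = −(7/2) x^2 + C1 x + C2.
Fixed left endpoint y(0) = -3 ⇒ C2 = -3.
The right endpoint x = 5 is free, so the natural (transversality) condition is ∂L/∂y' |_{x=5} = 0, i.e. y'(5) = 0.
Compute y'(x) = −7 x + C1, so y'(5) = −35 + C1 = 0 ⇒ C1 = 35.
Therefore the extremal is
    y(x) = −(7/2) x^2 + 35 x − 3.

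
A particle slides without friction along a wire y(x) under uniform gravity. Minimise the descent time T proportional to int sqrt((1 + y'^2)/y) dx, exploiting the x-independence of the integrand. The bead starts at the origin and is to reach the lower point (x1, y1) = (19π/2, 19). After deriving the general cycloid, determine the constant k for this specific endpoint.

The Lagrangian L = sqrt((1 + y'^2) / y) has no explicit x dependence, so the Beltrami identity applies:
    L − y' ∂L/∂y' = C.
Compute ∂L/∂y' = y' / sqrt(y (1 + y'^2)).
Substitute:
    sqrt((1 + y'^2)/y) − y'·y' / sqrt(y (1 + y'^2))
    = (1 + y'^2) / sqrt(y (1 + y'^2)) − y'^2 / sqrt(y (1 + y'^2))
    = 1 / sqrt(y (1 + y'^2)) = C.
Squaring and rearranging gives the first integral
    y (1 + y'^2) = 1/C^2 =: k   (constant).
Solving this first-order ODE by the substitution
    y = (k/2)(1 − cos θ)
yields the cycloid parameterisation
    x(θ) = (k/2)(θ − sin θ),   y(θ) = (k/2)(1 − cos θ).
The constant k is fixed by the endpoint condition.
Now fit the given lower endpoint (x1, y1) = (19π/2, 19). At the bottom of the first arch (θ = π), the parametric equations give
    y(π) = (k/2)(1 − cos π) = k,
    x(π) = (k/2)(π − sin π) = kπ/2.
Matching y(π) = 19 gives k = 19, consistent with x(π) = 19π/2. Therefore the specific cycloid is
    x(θ) = (19/2)(θ − sin θ),   y(θ) = (19/2)(1 − cos θ).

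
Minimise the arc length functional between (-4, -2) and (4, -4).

Arc-length functional: J[y] = ∫ sqrt(1 + (y')^2) dx.
Lagrangian L = sqrt(1 + (y')^2) has no explicit y dependence, so ∂L/∂y = 0 and the Euler-Lagrange equation gives
    d/dx( y' / sqrt(1 + (y')^2) ) = 0  ⇒  y' / sqrt(1 + (y')^2) = const.
Hence y' is constant, so y(x) is affine.
Fitting the endpoints (-4, -2) and (4, -4):
    slope m = ((-4) − (-2)) / (4 − (-4)) = -1/4,
    intercept c = (-2) − m·(-4) = -3.
Extremal: y(x) = (-1/4) x - 3.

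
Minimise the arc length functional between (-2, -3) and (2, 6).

Arc-length functional: J[y] = ∫ sqrt(1 + (y')^2) dx.
Lagrangian L = sqrt(1 + (y')^2) has no explicit y dependence, so ∂L/∂y = 0 and the Euler-Lagrange equation gives
    d/dx( y' / sqrt(1 + (y')^2) ) = 0  ⇒  y' / sqrt(1 + (y')^2) = const.
Hence y' is constant, so y(x) is affine.
Fitting the endpoints (-2, -3) and (2, 6):
    slope m = (6 − (-3)) / (2 − (-2)) = 9/4,
    intercept c = (-3) − m·(-2) = 3/2.
Extremal: y(x) = (9/4) x + 3/2.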